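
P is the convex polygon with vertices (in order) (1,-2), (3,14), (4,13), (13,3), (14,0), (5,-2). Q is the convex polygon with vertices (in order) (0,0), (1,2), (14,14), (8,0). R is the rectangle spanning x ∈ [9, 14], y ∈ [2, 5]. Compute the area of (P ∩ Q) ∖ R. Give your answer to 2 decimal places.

44.83

|P ∩ Q| = 46.3582.
|(P ∩ Q) ∩ R| = 1.5238.
|(P ∩ Q) ∖ R| = 46.3582 − 1.5238 = 44.83.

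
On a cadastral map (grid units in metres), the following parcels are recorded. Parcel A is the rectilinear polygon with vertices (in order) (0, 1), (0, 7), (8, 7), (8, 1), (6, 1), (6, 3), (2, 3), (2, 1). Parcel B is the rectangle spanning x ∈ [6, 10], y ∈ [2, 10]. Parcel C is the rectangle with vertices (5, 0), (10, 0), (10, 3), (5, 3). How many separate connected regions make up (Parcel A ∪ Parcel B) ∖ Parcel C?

(Parcel A ∪ Parcel B) ∖ Parcel C is a single connected region.

1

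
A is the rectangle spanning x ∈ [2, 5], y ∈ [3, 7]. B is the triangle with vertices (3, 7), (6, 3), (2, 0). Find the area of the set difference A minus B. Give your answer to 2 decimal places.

5.52

|A| = 12, |A∩B| = 6.4762.
|A ∖ B| = |A| − |A∩B| = 12 − 6.4762 = 5.52.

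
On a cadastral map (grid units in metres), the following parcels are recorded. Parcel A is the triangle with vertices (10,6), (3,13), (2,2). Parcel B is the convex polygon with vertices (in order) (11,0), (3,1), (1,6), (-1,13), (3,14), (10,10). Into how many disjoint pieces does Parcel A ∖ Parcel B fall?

Parcel A ∖ Parcel B is a single connected region.

1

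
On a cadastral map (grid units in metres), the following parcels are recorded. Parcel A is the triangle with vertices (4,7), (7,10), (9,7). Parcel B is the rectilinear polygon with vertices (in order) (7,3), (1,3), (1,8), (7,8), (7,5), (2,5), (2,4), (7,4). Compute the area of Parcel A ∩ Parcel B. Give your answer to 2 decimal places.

The intersection is the polygon with vertices (5,8), (7,8), (7,7), (4,7).
By the shoelace formula its area is 2.50.

2.50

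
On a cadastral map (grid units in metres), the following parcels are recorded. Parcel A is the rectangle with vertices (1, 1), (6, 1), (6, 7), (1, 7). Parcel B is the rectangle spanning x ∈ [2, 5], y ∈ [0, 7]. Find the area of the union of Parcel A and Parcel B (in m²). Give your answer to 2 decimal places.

By inclusion–exclusion:
Individual areas: |Parcel A| = 30, |Parcel B| = 21.
|Parcel A∩Parcel B|: x∈[2,5], y∈[1,7] → 3·6 = 18.
|Parcel A ∪ Parcel B| = 51 − 18 = 33.00.

33.00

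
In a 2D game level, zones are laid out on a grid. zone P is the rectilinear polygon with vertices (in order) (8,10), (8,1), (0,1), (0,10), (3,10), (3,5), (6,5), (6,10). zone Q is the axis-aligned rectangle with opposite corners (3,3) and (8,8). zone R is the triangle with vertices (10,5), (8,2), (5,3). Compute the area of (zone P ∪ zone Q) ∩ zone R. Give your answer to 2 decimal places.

The region (zone P ∪ zone Q) ∩ zone R is the polygon with vertices (8,3), (8,2), (5,3), (8,4.2).
By the shoelace formula its area is 3.30.

3.30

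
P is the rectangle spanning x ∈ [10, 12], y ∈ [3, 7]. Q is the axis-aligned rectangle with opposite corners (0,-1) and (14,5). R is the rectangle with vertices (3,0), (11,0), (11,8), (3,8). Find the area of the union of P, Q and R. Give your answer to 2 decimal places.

By inclusion–exclusion:
Individual areas: |P| = 8, |Q| = 84, |R| = 64.
|P∩Q|: x∈[10,12], y∈[3,5] → 2·2 = 4.
|P∩R|: x∈[10,11], y∈[3,7] → 1·4 = 4.
|Q∩R|: x∈[3,11], y∈[0,5] → 8·5 = 40.
|P∩Q∩R| = 2.
|P ∪ Q ∪ R| = 156 − 48 + 2 = 110.00.

110.00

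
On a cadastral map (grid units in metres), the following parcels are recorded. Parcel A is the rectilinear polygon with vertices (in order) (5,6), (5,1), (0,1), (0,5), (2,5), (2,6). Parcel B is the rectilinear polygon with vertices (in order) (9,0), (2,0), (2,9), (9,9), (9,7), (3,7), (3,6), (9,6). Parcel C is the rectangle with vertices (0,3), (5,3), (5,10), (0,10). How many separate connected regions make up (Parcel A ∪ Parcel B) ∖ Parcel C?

2

(Parcel A ∪ Parcel B) ∖ Parcel C splits into 2 disjoint pieces (area 37, area 8).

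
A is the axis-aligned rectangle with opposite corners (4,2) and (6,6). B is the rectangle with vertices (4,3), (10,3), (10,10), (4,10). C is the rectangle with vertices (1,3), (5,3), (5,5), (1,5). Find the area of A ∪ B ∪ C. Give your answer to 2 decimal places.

50.00

By inclusion–exclusion:
Individual areas: |A| = 8, |B| = 42, |C| = 8.
|A∩B|: x∈[4,6], y∈[3,6] → 2·3 = 6.
|A∩C|: x∈[4,5], y∈[3,5] → 1·2 = 2.
|B∩C|: x∈[4,5], y∈[3,5] → 1·2 = 2.
|A∩B∩C| = 2.
|A ∪ B ∪ C| = 58 − 10 + 2 = 50.00.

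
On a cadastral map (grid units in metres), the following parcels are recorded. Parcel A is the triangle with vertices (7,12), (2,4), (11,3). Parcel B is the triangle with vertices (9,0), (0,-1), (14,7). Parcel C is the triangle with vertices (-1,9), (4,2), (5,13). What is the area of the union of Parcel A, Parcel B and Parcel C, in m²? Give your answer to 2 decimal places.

By inclusion–exclusion:
Individual areas: |Parcel A| = 38.5, |Parcel B| = 29, |Parcel C| = 31.
|Parcel A∩Parcel B| = 2.9014.
|Parcel A∩Parcel C| = 4.5767.
|Parcel B∩Parcel C| = 0.
|Parcel A∩Parcel B∩Parcel C| = 0.
|Parcel A ∪ Parcel B ∪ Parcel C| = 98.5 − 7.4781 + 0 = 91.02.

91.02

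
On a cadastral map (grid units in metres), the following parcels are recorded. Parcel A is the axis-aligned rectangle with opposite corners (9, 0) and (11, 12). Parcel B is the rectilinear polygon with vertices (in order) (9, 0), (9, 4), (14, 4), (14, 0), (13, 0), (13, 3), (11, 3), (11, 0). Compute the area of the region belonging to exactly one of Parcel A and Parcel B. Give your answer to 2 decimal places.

22.00

|Parcel A| = 24, |Parcel B| = 14, |Parcel A∩Parcel B| = 8.
|Parcel A △ Parcel B| = |Parcel A| + |Parcel B| − 2·|Parcel A∩Parcel B| = 24 + 14 − 16 = 22.00.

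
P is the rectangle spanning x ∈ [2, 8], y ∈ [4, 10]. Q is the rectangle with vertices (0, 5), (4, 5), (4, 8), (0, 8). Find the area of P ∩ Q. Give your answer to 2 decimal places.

6.00

|P∩Q|: x∈[2,4], y∈[5,8] → 2·3 = 6.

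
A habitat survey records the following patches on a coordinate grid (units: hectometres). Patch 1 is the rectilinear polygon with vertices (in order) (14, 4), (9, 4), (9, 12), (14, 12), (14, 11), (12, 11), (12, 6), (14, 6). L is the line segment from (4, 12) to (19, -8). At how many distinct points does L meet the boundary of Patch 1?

2

The segment meets the boundary at (10,4), (9,5.333).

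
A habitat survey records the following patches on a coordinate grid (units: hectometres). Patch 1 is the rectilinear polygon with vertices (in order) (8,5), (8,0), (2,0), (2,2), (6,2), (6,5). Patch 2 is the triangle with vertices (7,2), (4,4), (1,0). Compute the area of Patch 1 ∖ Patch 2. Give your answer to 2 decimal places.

|Patch 1| = 18, |Patch 1∩Patch 2| = 4.3333.
|Patch 1 ∖ Patch 2| = |Patch 1| − |Patch 1∩Patch 2| = 18 − 4.3333 = 13.67.

13.67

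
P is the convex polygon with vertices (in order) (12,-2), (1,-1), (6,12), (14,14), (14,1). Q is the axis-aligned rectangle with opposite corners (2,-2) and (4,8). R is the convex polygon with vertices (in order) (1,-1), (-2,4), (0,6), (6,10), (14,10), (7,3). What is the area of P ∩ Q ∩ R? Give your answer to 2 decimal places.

The intersection is the polygon with vertices (2,1.6), (4,6.8), (4,1), (2,-0.333).
By the shoelace formula its area is 7.73.

7.73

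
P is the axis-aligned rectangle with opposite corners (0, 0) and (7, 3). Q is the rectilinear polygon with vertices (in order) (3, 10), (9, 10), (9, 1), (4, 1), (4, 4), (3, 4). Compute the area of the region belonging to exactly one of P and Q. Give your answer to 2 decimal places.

60.00

|P| = 21, |Q| = 51, |P∩Q| = 6.
|P △ Q| = |P| + |Q| − 2·|P∩Q| = 21 + 51 − 12 = 60.00.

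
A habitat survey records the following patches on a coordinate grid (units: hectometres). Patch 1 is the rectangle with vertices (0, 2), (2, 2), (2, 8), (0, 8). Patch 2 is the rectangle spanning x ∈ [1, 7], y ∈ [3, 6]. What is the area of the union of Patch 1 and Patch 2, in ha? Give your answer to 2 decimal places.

27.00

By inclusion–exclusion:
Individual areas: |Patch 1| = 12, |Patch 2| = 18.
|Patch 1∩Patch 2|: x∈[1,2], y∈[3,6] → 1·3 = 3.
|Patch 1 ∪ Patch 2| = 30 − 3 = 27.00.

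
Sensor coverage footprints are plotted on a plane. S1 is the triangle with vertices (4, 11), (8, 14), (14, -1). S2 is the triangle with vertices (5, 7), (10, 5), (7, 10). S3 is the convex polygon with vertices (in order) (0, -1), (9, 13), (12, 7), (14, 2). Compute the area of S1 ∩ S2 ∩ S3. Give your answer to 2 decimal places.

The intersection is the polygon with vertices (10,5), (8.5,5.6), (6.097,8.484), (7.035,9.943).
By the shoelace formula its area is 5.92.

5.92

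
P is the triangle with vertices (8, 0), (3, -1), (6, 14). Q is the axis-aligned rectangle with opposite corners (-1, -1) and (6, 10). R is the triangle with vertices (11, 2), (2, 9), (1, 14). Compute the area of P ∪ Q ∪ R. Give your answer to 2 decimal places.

By inclusion–exclusion:
Individual areas: |P| = 36, |Q| = 77, |R| = 19.
|P∩Q| = 20.
|P∩R| = 4.9734.
|Q∩R| = 8.6556.
|P∩Q∩R| = 2.7902.
|P ∪ Q ∪ R| = 132 − 33.629 + 2.7902 = 101.16.

101.16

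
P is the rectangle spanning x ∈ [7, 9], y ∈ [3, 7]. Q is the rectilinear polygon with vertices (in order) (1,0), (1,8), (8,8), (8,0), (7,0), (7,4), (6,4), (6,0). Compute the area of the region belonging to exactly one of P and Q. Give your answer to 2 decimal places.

52.00

|P| = 8, |Q| = 52, |P∩Q| = 4.
|P △ Q| = |P| + |Q| − 2·|P∩Q| = 8 + 52 − 8 = 52.00.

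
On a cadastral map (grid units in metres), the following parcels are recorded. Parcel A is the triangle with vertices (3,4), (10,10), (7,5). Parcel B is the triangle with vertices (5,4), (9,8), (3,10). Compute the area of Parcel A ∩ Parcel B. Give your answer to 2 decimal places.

5.29

The intersection is the polygon with vertices (8.04,8.32), (8.833,8.056), (8.5,7.5), (5.667,4.667), (4.846,4.462), (4.556,5.333).
By the shoelace formula its area is 5.29.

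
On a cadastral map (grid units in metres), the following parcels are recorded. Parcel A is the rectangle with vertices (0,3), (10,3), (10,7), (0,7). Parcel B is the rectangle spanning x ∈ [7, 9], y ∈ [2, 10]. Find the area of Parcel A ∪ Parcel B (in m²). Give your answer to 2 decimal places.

48.00

By inclusion–exclusion:
Individual areas: |Parcel A| = 40, |Parcel B| = 16.
|Parcel A∩Parcel B|: x∈[7,9], y∈[3,7] → 2·4 = 8.
|Parcel A ∪ Parcel B| = 56 − 8 = 48.00.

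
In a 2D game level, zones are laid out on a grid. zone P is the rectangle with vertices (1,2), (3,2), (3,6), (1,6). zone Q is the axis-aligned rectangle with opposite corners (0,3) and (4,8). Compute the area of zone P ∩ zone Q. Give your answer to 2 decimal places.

6.00

|zone P∩zone Q|: x∈[1,3], y∈[3,6] → 2·3 = 6.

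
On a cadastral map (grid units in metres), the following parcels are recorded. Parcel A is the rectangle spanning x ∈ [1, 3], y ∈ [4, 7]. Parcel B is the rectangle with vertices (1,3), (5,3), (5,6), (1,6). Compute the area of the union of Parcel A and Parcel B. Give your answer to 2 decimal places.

By inclusion–exclusion:
Individual areas: |Parcel A| = 6, |Parcel B| = 12.
|Parcel A∩Parcel B|: x∈[1,3], y∈[4,6] → 2·2 = 4.
|Parcel A ∪ Parcel B| = 18 − 4 = 14.00.

14.00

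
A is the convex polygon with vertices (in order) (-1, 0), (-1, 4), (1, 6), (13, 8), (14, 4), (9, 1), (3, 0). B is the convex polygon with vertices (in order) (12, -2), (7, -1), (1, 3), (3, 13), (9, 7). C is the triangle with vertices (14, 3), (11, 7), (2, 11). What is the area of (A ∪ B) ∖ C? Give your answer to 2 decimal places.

|A ∪ B| = 121.4787.
|(A ∪ B) ∩ C| = 10.9155.
|(A ∪ B) ∖ C| = 121.4787 − 10.9155 = 110.56.

110.56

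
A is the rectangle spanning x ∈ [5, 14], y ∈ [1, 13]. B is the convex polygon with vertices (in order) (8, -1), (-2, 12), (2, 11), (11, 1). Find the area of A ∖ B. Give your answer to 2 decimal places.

89.39

|A| = 108, |A∩B| = 18.6115.
|A ∖ B| = |A| − |A∩B| = 108 − 18.6115 = 89.39.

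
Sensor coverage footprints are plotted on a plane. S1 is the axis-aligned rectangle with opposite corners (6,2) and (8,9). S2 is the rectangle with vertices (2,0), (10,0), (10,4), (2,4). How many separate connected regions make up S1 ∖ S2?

S1 ∖ S2 is a single connected region.

1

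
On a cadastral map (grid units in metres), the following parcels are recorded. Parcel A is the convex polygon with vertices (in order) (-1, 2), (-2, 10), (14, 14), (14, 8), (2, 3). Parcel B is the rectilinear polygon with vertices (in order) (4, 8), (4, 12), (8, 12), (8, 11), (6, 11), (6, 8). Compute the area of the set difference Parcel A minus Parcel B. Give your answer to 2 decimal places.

103.00

|Parcel A| = 112.5, |Parcel A∩Parcel B| = 9.5.
|Parcel A ∖ Parcel B| = |Parcel A| − |Parcel A∩Parcel B| = 112.5 − 9.5 = 103.00.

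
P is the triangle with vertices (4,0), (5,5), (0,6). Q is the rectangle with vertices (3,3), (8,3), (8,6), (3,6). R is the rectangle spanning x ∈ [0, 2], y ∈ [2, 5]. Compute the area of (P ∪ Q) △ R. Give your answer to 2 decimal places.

27.33

|P ∪ Q| = 24.
|(P ∪ Q) ∩ R| = 1.3333.
|(P ∪ Q) △ R| = 24 + 6 − 2.6667 = 27.33.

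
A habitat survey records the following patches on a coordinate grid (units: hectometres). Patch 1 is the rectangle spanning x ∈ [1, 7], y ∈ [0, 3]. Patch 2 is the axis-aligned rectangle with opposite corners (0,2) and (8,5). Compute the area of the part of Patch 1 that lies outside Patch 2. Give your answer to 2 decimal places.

|Patch 1∩Patch 2|: x∈[1,7], y∈[2,3] → 6·1 = 6.
|Patch 1| = 18.
|Patch 1 ∖ Patch 2| = |Patch 1| − |Patch 1∩Patch 2| = 18 − 6 = 12.00.

12.00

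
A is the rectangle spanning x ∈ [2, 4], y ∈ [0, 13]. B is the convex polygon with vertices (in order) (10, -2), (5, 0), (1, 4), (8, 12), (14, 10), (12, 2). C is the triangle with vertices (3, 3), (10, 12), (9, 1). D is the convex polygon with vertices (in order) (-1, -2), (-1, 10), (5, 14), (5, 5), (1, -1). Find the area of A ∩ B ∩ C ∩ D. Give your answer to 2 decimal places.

The intersection is the polygon with vertices (3,3), (4,4.286), (4,3.5), (3.546,2.818).
By the shoelace formula its area is 0.62.

0.62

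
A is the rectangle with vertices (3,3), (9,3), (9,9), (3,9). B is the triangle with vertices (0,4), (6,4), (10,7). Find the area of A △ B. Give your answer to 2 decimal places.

|A| = 36, |B| = 9, |A∩B| = 7.425.
|A △ B| = |A| + |B| − 2·|A∩B| = 36 + 9 − 14.85 = 30.15.

30.15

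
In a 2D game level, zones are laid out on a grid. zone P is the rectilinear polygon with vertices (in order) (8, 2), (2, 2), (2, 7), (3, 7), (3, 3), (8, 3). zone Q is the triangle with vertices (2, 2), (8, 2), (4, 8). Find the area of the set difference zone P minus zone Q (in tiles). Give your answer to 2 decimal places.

3.83

|zone P| = 10, |zone P∩zone Q| = 6.1667.
|zone P ∖ zone Q| = |zone P| − |zone P∩zone Q| = 10 − 6.1667 = 3.83.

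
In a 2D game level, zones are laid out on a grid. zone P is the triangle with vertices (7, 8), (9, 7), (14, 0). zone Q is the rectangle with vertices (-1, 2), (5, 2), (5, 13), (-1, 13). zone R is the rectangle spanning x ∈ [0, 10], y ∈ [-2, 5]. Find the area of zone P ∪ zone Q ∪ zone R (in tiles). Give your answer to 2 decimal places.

By inclusion–exclusion:
Individual areas: |zone P| = 4.5, |zone Q| = 66, |zone R| = 70.
|zone P∩zone Q| = 0.
|zone P∩zone R| = 0.0804.
|zone Q∩zone R|: x∈[0,5], y∈[2,5] → 5·3 = 15.
|zone P∩zone Q∩zone R| = 0.
|zone P ∪ zone Q ∪ zone R| = 140.5 − 15.0804 + 0 = 125.42.

125.42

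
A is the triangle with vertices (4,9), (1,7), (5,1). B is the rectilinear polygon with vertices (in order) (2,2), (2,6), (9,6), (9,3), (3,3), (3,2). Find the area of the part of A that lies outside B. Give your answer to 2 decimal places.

|A| = 13, |A∩B| = 5.6042.
|A ∖ B| = |A| − |A∩B| = 13 − 5.6042 = 7.40.

7.40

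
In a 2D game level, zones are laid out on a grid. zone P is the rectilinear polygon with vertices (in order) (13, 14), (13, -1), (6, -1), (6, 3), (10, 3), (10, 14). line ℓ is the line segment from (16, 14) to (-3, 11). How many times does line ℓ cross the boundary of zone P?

The segment meets the boundary at (10,13.053), (13,13.526).

2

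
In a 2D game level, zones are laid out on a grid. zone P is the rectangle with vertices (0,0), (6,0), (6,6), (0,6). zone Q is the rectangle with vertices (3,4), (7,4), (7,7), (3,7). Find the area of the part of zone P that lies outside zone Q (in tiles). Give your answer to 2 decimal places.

|zone P∩zone Q|: x∈[3,6], y∈[4,6] → 3·2 = 6.
|zone P| = 36.
|zone P ∖ zone Q| = |zone P| − |zone P∩zone Q| = 36 − 6 = 30.00.

30.00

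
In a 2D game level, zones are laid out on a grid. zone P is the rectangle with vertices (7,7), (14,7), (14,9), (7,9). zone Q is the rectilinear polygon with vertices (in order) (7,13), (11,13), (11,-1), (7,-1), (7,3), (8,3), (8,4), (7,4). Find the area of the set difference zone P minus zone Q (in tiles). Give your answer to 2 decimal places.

|zone P| = 14, |zone P∩zone Q| = 8.
|zone P ∖ zone Q| = |zone P| − |zone P∩zone Q| = 14 − 8 = 6.00.

6.00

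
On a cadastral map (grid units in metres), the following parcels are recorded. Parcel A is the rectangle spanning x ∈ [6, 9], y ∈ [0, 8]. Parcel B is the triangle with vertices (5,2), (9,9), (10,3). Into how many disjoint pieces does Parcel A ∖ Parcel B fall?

2

Parcel A ∖ Parcel B splits into 2 disjoint pieces (area 7.5, area 5.1607).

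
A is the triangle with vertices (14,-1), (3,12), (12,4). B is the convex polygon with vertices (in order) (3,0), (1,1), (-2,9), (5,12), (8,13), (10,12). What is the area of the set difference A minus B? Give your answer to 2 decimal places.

11.75

|A| = 14.5, |A∩B| = 2.7468.
|A ∖ B| = |A| − |A∩B| = 14.5 − 2.7468 = 11.75.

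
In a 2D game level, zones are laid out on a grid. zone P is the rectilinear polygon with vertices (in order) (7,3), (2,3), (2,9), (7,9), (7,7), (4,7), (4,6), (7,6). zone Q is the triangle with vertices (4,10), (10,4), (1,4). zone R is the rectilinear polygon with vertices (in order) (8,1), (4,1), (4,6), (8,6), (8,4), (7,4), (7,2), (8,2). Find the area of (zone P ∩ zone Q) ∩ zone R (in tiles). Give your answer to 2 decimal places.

6.00

The region (zone P ∩ zone Q) ∩ zone R is the polygon with vertices (7,6), (7,4), (4,4), (4,6).
By the shoelace formula its area is 6.00.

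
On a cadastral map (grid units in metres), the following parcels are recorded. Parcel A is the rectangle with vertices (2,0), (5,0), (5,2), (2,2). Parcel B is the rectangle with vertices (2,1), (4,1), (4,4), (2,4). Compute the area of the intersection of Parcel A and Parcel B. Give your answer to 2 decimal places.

|Parcel A∩Parcel B|: x∈[2,4], y∈[1,2] → 2·1 = 2.

2.00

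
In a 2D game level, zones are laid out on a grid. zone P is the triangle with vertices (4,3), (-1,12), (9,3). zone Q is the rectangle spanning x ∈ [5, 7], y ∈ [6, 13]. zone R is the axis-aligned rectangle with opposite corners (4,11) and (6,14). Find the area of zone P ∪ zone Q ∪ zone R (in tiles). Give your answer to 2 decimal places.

40.30

By inclusion–exclusion:
Individual areas: |zone P| = 22.5, |zone Q| = 14, |zone R| = 6.
|zone P∩zone Q| = 0.2.
|zone P∩zone R| = 0.
|zone Q∩zone R|: x∈[5,6], y∈[11,13] → 1·2 = 2.
|zone P∩zone Q∩zone R| = 0.
|zone P ∪ zone Q ∪ zone R| = 42.5 − 2.2 + 0 = 40.30.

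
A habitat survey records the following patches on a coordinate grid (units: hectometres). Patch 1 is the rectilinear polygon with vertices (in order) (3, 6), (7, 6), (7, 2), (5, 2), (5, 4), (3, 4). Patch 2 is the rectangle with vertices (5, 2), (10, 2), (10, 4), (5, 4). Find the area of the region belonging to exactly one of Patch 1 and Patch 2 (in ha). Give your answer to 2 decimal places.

14.00

|Patch 1| = 12, |Patch 2| = 10, |Patch 1∩Patch 2| = 4.
|Patch 1 △ Patch 2| = |Patch 1| + |Patch 2| − 2·|Patch 1∩Patch 2| = 12 + 10 − 8 = 14.00.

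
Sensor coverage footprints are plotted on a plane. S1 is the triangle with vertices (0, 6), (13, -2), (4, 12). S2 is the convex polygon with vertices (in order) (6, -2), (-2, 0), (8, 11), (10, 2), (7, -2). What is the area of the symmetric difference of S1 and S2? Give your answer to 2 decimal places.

|S1| = 55, |S2| = 78, |S1∩S2| = 29.8221.
|S1 △ S2| = |S1| + |S2| − 2·|S1∩S2| = 55 + 78 − 59.6441 = 73.36.

73.36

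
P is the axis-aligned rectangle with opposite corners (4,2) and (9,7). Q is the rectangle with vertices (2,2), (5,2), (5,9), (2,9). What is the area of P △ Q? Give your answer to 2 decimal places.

|P∩Q|: x∈[4,5], y∈[2,7] → 1·5 = 5.
|P △ Q| = |P| + |Q| − 2·|P∩Q| = 25 + 21 − 10 = 36.00.

36.00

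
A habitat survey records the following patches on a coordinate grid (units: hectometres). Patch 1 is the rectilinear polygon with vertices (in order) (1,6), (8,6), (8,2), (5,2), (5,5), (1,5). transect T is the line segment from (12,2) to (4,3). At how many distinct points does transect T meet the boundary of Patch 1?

The segment meets the boundary at (5,2.875), (8,2.5).

2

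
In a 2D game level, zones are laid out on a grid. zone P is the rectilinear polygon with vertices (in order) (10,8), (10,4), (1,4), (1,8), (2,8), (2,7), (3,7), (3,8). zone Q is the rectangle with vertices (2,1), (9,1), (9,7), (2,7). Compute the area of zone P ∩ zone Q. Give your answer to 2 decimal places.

21.00

The intersection is the polygon with vertices (2,4), (2,7), (3,7), (9,7), (9,4).
By the shoelace formula its area is 21.00.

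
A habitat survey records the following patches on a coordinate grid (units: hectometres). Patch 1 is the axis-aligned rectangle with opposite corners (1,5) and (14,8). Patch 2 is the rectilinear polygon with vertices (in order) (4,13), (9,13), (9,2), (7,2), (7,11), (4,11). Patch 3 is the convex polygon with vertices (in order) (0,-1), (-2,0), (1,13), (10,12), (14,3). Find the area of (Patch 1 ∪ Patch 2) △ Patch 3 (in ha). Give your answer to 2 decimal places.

103.44

|Patch 1 ∪ Patch 2| = 61.
|(Patch 1 ∪ Patch 2) ∩ Patch 3| = 53.2778.
|(Patch 1 ∪ Patch 2) △ Patch 3| = 61 + 149 − 106.5556 = 103.44.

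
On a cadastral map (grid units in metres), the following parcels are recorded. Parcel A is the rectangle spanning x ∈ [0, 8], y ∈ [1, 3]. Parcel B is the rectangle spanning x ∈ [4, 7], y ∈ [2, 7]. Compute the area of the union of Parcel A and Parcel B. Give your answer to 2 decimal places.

By inclusion–exclusion:
Individual areas: |Parcel A| = 16, |Parcel B| = 15.
|Parcel A∩Parcel B|: x∈[4,7], y∈[2,3] → 3·1 = 3.
|Parcel A ∪ Parcel B| = 31 − 3 = 28.00.

28.00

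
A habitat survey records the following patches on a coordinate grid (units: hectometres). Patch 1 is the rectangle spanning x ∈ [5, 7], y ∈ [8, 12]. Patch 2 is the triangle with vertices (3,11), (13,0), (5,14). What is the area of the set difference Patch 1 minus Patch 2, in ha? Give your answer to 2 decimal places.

|Patch 1| = 8, |Patch 1∩Patch 2| = 7.0662.
|Patch 1 ∖ Patch 2| = |Patch 1| − |Patch 1∩Patch 2| = 8 − 7.0662 = 0.93.

0.93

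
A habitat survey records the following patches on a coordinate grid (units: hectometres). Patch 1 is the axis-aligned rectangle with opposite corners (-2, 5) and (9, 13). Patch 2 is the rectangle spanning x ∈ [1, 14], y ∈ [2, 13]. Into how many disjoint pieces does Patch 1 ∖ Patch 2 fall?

1

Patch 1 ∖ Patch 2 is a single connected region.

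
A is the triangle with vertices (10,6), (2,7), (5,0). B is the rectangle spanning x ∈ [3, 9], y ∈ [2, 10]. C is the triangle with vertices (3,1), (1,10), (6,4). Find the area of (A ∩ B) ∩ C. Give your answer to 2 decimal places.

The region (A ∩ B) ∩ C is the polygon with vertices (3,4.667), (3,6.875), (3.674,6.791), (6,4), (4.1,2.1).
By the shoelace formula its area is 7.64.

7.64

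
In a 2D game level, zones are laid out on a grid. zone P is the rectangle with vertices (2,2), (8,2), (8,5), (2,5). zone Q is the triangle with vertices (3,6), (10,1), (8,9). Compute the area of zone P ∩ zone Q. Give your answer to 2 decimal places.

4.63

The intersection is the polygon with vertices (8,5), (8,2.429), (4.4,5).
By the shoelace formula its area is 4.63.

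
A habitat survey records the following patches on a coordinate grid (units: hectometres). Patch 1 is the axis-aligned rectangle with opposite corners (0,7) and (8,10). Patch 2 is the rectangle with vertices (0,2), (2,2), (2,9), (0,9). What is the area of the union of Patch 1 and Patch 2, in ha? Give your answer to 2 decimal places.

34.00

By inclusion–exclusion:
Individual areas: |Patch 1| = 24, |Patch 2| = 14.
|Patch 1∩Patch 2|: x∈[0,2], y∈[7,9] → 2·2 = 4.
|Patch 1 ∪ Patch 2| = 38 − 4 = 34.00.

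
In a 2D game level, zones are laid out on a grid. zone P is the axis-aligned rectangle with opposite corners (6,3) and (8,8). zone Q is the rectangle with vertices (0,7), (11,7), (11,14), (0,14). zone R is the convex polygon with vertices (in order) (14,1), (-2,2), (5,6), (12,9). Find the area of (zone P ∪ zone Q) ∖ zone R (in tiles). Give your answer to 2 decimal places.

|zone P ∪ zone Q| = 85.
|(zone P ∪ zone Q) ∩ zone R| = 10.5.
|(zone P ∪ zone Q) ∖ zone R| = 85 − 10.5 = 74.50.

74.50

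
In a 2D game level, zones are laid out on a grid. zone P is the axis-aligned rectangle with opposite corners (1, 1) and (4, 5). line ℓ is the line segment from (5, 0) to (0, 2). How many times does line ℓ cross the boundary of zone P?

2

The segment meets the boundary at (1,1.6), (2.5,1).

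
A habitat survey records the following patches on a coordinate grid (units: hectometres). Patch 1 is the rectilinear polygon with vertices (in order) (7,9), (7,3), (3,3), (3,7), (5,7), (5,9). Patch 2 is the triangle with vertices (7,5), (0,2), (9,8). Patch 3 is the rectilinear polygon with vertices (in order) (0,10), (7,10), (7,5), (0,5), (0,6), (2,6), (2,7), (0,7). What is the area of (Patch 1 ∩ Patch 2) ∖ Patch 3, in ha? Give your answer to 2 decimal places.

|Patch 1 ∩ Patch 2| = 4.7619.
|(Patch 1 ∩ Patch 2) ∩ Patch 3| = 2.0833.
|(Patch 1 ∩ Patch 2) ∖ Patch 3| = 4.7619 − 2.0833 = 2.68.

2.68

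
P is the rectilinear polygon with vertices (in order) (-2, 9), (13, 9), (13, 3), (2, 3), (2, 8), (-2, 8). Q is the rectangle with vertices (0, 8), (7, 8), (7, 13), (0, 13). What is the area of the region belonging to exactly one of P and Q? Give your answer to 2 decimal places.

|P| = 70, |Q| = 35, |P∩Q| = 7.
|P △ Q| = |P| + |Q| − 2·|P∩Q| = 70 + 35 − 14 = 91.00.

91.00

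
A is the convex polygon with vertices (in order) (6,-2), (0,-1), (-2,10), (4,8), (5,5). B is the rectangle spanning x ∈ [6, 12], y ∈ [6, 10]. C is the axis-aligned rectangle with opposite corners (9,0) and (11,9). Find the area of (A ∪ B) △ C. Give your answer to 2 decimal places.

92.00

|A ∪ B| = 86.
|(A ∪ B) ∩ C| = 6.
|(A ∪ B) △ C| = 86 + 18 − 12 = 92.00.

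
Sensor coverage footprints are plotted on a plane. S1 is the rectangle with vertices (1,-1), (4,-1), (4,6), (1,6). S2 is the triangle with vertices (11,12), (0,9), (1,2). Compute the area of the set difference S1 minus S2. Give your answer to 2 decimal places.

|S1| = 21, |S1∩S2| = 7.5.
|S1 ∖ S2| = |S1| − |S1∩S2| = 21 − 7.5 = 13.50.

13.50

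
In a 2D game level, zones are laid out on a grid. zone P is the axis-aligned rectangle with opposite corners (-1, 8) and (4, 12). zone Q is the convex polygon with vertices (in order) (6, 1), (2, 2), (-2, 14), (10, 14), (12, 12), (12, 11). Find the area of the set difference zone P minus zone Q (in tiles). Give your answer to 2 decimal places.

1.50

|zone P| = 20, |zone P∩zone Q| = 18.5.
|zone P ∖ zone Q| = |zone P| − |zone P∩zone Q| = 20 − 18.5 = 1.50.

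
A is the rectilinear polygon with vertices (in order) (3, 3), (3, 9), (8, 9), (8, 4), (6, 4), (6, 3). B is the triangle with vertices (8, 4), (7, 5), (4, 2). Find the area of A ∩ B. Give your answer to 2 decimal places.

1.50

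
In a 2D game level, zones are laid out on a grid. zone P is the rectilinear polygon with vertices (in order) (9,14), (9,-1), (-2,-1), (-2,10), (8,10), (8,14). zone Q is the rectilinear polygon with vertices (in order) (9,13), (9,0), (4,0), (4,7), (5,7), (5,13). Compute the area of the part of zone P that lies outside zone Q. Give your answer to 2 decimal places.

|zone P| = 125, |zone P∩zone Q| = 50.
|zone P ∖ zone Q| = |zone P| − |zone P∩zone Q| = 125 − 50 = 75.00.

75.00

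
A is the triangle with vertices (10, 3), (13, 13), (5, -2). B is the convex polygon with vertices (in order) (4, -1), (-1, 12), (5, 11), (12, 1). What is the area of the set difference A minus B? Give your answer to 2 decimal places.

|A| = 17.5, |A∩B| = 8.5807.
|A ∖ B| = |A| − |A∩B| = 17.5 − 8.5807 = 8.92.

8.92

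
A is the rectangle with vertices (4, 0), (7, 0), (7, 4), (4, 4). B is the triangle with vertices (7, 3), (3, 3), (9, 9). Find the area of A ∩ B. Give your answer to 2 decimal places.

The intersection is the polygon with vertices (7,4), (7,3), (4,3), (4,4).
By the shoelace formula its area is 3.00.

3.00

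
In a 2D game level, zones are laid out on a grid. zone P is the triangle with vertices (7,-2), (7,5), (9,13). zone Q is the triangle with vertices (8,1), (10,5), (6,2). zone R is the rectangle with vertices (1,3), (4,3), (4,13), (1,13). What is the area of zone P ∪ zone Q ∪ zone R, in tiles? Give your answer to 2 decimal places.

By inclusion–exclusion:
Individual areas: |zone P| = 7, |zone Q| = 5, |zone R| = 30.
|zone P∩zone Q| = 0.9057.
|zone P∩zone R| = 0.
|zone Q∩zone R| = 0.
|zone P∩zone Q∩zone R| = 0.
|zone P ∪ zone Q ∪ zone R| = 42 − 0.9057 + 0 = 41.09.

41.09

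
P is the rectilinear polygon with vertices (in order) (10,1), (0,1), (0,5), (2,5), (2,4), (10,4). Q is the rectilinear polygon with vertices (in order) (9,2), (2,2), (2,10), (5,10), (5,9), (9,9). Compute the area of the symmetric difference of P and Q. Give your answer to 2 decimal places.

56.00

|P| = 32, |Q| = 52, |P∩Q| = 14.
|P △ Q| = |P| + |Q| − 2·|P∩Q| = 32 + 52 − 28 = 56.00.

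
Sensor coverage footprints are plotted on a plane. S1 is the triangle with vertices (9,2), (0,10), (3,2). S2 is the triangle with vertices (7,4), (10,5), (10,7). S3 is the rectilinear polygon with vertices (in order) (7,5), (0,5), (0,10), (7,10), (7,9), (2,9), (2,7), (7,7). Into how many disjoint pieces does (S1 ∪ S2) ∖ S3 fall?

(S1 ∪ S2) ∖ S3 splits into 3 disjoint pieces (area 14.625, area 0.8403, area 3).

3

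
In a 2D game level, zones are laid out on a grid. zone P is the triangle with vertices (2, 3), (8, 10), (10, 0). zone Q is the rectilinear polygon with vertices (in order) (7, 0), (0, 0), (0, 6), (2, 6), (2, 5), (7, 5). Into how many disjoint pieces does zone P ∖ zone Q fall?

zone P ∖ zone Q is a single connected region.

1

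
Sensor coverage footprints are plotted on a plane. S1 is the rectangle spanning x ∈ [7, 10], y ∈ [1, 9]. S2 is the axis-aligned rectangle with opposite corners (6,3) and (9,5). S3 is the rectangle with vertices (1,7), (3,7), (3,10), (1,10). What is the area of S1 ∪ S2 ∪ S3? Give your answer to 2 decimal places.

32.00

By inclusion–exclusion:
Individual areas: |S1| = 24, |S2| = 6, |S3| = 6.
|S1∩S2|: x∈[7,9], y∈[3,5] → 2·2 = 4.
|S1∩S3| = 0 (no overlap).
|S2∩S3| = 0 (no overlap).
|S1∩S2∩S3| = 0.
|S1 ∪ S2 ∪ S3| = 36 − 4 + 0 = 32.00.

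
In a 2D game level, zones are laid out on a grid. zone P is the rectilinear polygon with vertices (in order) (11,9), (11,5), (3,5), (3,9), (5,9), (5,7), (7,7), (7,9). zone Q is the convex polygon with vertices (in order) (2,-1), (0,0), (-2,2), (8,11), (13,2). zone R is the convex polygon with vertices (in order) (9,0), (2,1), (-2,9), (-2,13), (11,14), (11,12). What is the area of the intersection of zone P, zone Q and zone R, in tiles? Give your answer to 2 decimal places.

20.13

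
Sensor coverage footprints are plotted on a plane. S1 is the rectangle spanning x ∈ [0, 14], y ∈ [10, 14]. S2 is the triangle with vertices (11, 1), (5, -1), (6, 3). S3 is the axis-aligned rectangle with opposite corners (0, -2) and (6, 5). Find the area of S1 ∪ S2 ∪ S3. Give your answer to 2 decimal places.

107.17

By inclusion–exclusion:
Individual areas: |S1| = 56, |S2| = 11, |S3| = 42.
|S1∩S2| = 0.
|S1∩S3| = 0 (no overlap).
|S2∩S3| = 1.8333.
|S1∩S2∩S3| = 0.
|S1 ∪ S2 ∪ S3| = 109 − 1.8333 + 0 = 107.17.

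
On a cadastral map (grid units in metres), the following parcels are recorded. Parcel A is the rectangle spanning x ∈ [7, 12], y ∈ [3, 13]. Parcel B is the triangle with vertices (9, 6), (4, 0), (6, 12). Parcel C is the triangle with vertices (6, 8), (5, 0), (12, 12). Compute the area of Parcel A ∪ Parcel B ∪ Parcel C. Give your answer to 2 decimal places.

68.87

By inclusion–exclusion:
Individual areas: |Parcel A| = 50, |Parcel B| = 24, |Parcel C| = 22.
|Parcel A∩Parcel B| = 6.4.
|Parcel A∩Parcel C| = 13.0952.
|Parcel B∩Parcel C| = 13.0905.
|Parcel A∩Parcel B∩Parcel C| = 5.4513.
|Parcel A ∪ Parcel B ∪ Parcel C| = 96 − 32.5857 + 5.4513 = 68.87.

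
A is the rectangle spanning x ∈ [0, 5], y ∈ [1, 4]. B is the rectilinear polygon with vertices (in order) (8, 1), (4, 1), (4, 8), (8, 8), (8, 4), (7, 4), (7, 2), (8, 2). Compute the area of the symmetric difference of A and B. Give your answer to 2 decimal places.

|A| = 15, |B| = 26, |A∩B| = 3.
|A △ B| = |A| + |B| − 2·|A∩B| = 15 + 26 − 6 = 35.00.

35.00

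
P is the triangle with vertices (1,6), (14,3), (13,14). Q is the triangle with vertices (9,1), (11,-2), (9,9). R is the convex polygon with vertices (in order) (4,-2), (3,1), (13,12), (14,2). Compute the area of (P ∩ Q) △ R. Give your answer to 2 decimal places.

70.57

|P ∩ Q| = 2.2285.
|(P ∩ Q) ∩ R| = 2.08.
|(P ∩ Q) △ R| = 2.2285 + 72.5 − 4.1601 = 70.57.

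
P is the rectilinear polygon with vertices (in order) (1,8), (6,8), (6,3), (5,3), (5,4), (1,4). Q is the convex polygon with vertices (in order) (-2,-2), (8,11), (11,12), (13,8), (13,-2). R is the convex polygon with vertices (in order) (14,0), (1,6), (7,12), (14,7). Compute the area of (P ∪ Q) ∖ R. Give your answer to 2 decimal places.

|P ∪ Q| = 142.1154.
|(P ∪ Q) ∩ R| = 66.1533.
|(P ∪ Q) ∖ R| = 142.1154 − 66.1533 = 75.96.

75.96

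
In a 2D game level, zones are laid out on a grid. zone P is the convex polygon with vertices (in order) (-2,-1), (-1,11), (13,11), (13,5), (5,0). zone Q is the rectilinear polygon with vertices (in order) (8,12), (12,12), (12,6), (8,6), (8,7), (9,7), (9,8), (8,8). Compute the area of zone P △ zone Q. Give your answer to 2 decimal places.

127.50

|zone P| = 142.5, |zone Q| = 23, |zone P∩zone Q| = 19.
|zone P △ zone Q| = |zone P| + |zone Q| − 2·|zone P∩zone Q| = 142.5 + 23 − 38 = 127.50.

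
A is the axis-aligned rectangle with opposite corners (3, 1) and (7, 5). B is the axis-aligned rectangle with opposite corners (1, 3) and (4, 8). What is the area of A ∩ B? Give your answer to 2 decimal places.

2.00

|A∩B|: x∈[3,4], y∈[3,5] → 1·2 = 2.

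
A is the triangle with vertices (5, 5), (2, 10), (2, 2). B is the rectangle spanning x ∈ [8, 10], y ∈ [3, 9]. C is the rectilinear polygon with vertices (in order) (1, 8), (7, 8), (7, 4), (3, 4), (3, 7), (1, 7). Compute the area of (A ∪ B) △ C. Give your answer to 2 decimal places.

|A ∪ B| = 24.
|(A ∪ B) ∩ C| = 5.8.
|(A ∪ B) △ C| = 24 + 18 − 11.6 = 30.40.

30.40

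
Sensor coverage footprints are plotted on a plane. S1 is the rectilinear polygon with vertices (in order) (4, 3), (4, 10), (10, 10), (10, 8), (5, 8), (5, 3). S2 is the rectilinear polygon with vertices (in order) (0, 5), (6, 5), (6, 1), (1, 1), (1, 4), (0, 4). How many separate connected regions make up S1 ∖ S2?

S1 ∖ S2 is a single connected region.

1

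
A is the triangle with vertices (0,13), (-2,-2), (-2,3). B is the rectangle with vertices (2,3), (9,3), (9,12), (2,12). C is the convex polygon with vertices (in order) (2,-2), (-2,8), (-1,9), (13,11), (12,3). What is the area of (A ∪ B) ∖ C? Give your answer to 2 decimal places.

|A ∪ B| = 68.
|(A ∪ B) ∩ C| = 49.6462.
|(A ∪ B) ∖ C| = 68 − 49.6462 = 18.35.

18.35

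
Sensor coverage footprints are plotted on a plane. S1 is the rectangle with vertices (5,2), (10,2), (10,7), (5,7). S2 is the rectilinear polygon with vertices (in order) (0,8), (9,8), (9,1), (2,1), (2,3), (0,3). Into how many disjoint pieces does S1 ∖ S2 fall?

1

S1 ∖ S2 is a single connected region.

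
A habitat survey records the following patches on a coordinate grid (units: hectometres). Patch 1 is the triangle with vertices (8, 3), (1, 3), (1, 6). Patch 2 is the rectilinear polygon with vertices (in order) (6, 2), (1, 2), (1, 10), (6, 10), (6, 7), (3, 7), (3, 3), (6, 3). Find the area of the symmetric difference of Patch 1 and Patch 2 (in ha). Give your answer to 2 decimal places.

28.21

|Patch 1| = 10.5, |Patch 2| = 28, |Patch 1∩Patch 2| = 5.1429.
|Patch 1 △ Patch 2| = |Patch 1| + |Patch 2| − 2·|Patch 1∩Patch 2| = 10.5 + 28 − 10.2857 = 28.21.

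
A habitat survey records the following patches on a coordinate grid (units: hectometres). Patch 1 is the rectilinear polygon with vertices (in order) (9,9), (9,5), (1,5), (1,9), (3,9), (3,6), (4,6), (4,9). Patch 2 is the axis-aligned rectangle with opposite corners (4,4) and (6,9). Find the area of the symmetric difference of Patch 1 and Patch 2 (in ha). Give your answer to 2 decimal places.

|Patch 1| = 29, |Patch 2| = 10, |Patch 1∩Patch 2| = 8.
|Patch 1 △ Patch 2| = |Patch 1| + |Patch 2| − 2·|Patch 1∩Patch 2| = 29 + 10 − 16 = 23.00.

23.00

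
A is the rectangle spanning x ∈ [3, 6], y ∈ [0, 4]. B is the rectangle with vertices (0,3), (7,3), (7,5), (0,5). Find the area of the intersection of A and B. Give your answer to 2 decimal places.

|A∩B|: x∈[3,6], y∈[3,4] → 3·1 = 3.

3.00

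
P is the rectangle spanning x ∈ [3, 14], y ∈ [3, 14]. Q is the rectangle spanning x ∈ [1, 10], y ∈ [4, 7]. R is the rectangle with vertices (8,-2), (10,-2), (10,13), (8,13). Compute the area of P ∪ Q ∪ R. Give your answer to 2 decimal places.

By inclusion–exclusion:
Individual areas: |P| = 121, |Q| = 27, |R| = 30.
|P∩Q|: x∈[3,10], y∈[4,7] → 7·3 = 21.
|P∩R|: x∈[8,10], y∈[3,13] → 2·10 = 20.
|Q∩R|: x∈[8,10], y∈[4,7] → 2·3 = 6.
|P∩Q∩R| = 6.
|P ∪ Q ∪ R| = 178 − 47 + 6 = 137.00.

137.00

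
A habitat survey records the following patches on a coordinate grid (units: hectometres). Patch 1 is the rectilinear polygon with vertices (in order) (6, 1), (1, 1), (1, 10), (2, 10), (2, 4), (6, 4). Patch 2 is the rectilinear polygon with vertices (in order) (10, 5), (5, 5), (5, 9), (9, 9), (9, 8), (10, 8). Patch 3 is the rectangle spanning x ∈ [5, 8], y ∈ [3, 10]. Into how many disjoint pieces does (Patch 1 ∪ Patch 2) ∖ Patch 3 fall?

2

(Patch 1 ∪ Patch 2) ∖ Patch 3 splits into 2 disjoint pieces (area 20, area 7).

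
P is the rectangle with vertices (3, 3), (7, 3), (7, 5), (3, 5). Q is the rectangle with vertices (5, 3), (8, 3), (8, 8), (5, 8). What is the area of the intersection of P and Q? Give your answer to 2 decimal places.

|P∩Q|: x∈[5,7], y∈[3,5] → 2·2 = 4.

4.00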